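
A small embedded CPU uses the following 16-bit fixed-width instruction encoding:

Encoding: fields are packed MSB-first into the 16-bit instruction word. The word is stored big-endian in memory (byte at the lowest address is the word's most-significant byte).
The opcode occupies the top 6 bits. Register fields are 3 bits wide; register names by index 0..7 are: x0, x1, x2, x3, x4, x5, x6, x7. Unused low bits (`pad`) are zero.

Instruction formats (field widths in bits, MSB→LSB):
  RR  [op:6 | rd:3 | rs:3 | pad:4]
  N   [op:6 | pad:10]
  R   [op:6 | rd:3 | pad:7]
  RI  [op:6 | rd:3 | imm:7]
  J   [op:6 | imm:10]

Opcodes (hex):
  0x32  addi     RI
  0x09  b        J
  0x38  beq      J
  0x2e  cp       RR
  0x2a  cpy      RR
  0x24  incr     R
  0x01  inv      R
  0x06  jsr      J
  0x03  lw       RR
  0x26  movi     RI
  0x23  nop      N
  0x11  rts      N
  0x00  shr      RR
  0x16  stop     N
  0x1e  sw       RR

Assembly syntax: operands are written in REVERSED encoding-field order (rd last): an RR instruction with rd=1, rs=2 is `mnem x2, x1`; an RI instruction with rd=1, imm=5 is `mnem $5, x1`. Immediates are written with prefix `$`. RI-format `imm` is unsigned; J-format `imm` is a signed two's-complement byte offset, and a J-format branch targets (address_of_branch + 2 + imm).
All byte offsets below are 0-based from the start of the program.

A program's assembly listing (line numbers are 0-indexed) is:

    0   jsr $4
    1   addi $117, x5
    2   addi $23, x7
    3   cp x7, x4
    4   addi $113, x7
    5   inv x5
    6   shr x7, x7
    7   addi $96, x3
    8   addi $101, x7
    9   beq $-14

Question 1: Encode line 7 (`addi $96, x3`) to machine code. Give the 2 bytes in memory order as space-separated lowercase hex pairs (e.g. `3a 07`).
7. addi fields op=0x32:6|rd=3:3|imm=96:7 → word c9e0h → c9 e0

c9 e0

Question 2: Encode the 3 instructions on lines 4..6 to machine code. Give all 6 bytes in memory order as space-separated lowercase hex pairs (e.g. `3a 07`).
line 4 (addi): pack op=0x32:6|rd=7:3|imm=113:7 = 0xcbf1; big→ cb f1
line 5 (inv): pack op=0x1:6|rd=5:3|pad=0:7 = 0x0680; big→ 06 80
line 6 (shr): pack op=0x0:6|rd=7:3|rs=7:3|pad=0:4 = 0x03f0; big→ 03 f0

cb f1 06 80 03 f0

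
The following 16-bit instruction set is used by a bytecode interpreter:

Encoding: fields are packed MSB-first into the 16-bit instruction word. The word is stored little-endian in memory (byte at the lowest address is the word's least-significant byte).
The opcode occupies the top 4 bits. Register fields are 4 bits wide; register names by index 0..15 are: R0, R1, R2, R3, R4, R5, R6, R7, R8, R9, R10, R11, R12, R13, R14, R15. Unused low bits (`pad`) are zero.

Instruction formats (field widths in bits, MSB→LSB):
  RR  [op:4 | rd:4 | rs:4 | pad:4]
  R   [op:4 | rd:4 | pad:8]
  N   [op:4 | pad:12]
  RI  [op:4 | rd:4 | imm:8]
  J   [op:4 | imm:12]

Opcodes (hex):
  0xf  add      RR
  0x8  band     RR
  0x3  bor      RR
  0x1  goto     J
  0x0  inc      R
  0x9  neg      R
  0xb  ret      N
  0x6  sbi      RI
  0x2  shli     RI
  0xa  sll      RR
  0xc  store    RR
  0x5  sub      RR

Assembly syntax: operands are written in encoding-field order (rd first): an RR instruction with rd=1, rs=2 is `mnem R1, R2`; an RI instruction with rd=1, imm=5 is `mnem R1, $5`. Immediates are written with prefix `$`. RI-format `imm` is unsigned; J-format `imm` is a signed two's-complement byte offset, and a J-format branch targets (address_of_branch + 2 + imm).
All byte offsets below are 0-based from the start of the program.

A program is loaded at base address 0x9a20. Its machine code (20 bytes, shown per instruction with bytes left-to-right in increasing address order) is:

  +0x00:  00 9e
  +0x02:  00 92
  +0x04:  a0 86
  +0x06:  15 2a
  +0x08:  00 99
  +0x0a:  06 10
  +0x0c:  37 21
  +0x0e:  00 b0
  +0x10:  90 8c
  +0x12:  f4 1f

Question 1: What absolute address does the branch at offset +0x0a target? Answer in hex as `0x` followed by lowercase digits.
off 0x0a: read 06 10 as little → 0x1006
  op=0x1006>>12=0x1 ⇒ goto (J)
  imm: (w>>0)&0xfff=0x6 → $6
  target = base 0x9a20 + off 0x0a + 2 + imm 6 = 0x9a32

0x9a32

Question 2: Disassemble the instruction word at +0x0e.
ret

[0e] 00 b0 → 0xb000
  op=0xb000>>12=0xb ⇒ ret (N)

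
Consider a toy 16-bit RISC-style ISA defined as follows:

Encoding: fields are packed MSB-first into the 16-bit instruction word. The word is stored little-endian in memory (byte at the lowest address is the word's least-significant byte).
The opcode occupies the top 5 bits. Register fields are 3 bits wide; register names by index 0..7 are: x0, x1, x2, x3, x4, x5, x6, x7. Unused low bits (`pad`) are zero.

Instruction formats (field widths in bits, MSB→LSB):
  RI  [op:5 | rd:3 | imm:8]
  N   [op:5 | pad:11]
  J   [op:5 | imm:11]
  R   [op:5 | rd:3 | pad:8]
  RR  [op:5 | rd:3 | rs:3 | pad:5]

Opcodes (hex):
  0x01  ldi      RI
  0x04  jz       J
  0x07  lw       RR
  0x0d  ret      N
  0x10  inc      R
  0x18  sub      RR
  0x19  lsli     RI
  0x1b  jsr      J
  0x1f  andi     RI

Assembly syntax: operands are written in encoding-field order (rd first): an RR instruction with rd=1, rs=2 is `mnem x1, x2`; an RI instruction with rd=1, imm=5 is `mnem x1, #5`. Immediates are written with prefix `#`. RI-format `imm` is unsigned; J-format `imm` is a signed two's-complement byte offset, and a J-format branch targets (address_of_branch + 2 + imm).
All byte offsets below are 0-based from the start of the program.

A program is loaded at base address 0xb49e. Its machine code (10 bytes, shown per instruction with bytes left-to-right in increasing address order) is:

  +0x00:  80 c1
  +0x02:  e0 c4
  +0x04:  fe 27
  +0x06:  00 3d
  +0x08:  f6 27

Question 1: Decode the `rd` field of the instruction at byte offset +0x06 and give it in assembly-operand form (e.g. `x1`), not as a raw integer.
@+06  little-endian(00 3d) = 0x3d00
  opcode bits[15:11]=0x7: lw/RR
  rd@[10:8]=0x5 ⇒ x5
  rs@[7:5]=0x0 ⇒ x0

x5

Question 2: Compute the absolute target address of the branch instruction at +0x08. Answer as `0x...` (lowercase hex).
@+08  little-endian(f6 27) = 0x27f6
  opcode bits[15:11]=0x4: jz/J
  imm: (w>>0)&0x7ff=0x7f6 (s11→-10) → #-10
  target = base 0xb49e + off 0x08 + 2 + imm -10 = 0xb49e

0xb49e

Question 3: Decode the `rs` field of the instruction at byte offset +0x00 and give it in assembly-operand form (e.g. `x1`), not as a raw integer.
x4

[00] 80 c1 → 0xc180
  op=0xc180>>11=0x18 ⇒ sub (RR)
  [10:8] rd=1 = x1
  [7:5] rs=4 = x4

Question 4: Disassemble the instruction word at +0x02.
off 0x02: read e0 c4 as little → 0xc4e0
  op=0xc4e0>>11=0x18 ⇒ sub (RR)
  [10:8] rd=4 = x4
  [7:5] rs=7 = x7

sub x4, x7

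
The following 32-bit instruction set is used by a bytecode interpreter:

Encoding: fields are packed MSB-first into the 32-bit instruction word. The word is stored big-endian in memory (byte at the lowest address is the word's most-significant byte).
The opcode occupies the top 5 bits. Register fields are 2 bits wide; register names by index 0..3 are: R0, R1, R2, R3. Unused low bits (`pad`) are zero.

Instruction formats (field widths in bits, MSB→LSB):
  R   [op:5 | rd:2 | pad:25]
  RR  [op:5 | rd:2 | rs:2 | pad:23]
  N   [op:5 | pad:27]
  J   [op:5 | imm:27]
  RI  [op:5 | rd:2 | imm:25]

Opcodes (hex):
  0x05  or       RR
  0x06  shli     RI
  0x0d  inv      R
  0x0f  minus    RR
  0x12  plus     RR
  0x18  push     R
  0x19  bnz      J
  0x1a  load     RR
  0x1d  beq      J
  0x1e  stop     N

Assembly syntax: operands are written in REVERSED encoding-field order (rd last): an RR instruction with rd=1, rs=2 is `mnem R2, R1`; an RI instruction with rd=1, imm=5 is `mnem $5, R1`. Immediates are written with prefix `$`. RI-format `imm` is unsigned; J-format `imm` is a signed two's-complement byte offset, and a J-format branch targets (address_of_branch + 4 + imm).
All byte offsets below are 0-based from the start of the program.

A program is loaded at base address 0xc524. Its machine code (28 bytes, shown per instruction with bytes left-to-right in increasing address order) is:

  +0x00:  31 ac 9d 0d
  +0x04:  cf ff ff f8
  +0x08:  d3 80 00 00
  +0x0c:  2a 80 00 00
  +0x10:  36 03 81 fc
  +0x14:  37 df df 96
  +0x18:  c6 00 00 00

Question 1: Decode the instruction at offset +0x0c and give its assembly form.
or R1, R1

@+0c  big-endian(2a 80 00 00) = 0x2a800000
  opcode bits[31:27]=0x5: or/RR
  rd@[26:25]=0x1 ⇒ R1
  rs@[24:23]=0x1 ⇒ R1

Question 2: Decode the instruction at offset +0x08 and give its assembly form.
[08] d3 80 00 00 → 0xd3800000
  top 5b → 0x1a → load [RR]
  rd: (w>>25)&0x3=0x1 → R1
  rs: (w>>23)&0x3=0x3 → R3

load R3, R1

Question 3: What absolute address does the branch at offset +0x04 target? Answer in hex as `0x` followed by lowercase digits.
0xc524

[04] cf ff ff f8 → 0xcffffff8
  top 5b → 0x19 → bnz [J]
  [26:0] imm=134217720 (s27→-8) = $-8
  target = base 0xc524 + off 0x04 + 4 + imm -8 = 0xc524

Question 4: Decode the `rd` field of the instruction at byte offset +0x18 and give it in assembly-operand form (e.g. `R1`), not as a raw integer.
R3

off 0x18: read c6 00 00 00 as big → 0xc6000000
  op=0xc6000000>>27=0x18 ⇒ push (R)
  [26:25] rd=3 = R3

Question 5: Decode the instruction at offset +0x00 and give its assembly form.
+0x00: 31 ac 9d 0d ⇒ word 0x31ac9d0d (big)
  top 5b → 0x6 → shli [RI]
  rd@[26:25]=0x0 ⇒ R0
  imm@[24:0]=0x1ac9d0d ⇒ $28089613

shli $28089613, R0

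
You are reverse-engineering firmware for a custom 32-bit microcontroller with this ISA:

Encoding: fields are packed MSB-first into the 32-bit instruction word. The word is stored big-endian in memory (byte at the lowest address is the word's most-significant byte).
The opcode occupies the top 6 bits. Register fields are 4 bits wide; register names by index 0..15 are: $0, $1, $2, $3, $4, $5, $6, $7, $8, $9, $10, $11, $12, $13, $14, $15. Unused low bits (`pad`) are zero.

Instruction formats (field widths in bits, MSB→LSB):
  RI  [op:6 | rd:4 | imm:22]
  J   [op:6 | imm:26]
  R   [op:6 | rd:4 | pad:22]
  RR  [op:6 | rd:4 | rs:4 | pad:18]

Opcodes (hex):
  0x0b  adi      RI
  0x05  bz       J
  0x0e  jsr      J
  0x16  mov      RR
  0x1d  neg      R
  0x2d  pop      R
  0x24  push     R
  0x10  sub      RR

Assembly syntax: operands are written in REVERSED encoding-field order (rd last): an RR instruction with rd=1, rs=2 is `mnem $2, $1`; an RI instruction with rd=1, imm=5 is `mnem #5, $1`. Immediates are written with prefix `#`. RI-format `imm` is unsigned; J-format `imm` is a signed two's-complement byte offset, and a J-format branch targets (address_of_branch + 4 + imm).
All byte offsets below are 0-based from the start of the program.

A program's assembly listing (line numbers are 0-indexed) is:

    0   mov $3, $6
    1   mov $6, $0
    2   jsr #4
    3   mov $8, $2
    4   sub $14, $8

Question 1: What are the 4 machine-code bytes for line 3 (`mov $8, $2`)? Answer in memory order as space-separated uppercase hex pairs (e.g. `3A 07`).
58 A0 00 00

line 3 (mov): pack op=0x16:6|rd=2:4|rs=8:4|pad=0:18 = 0x58a00000; big→ 58 a0 00 00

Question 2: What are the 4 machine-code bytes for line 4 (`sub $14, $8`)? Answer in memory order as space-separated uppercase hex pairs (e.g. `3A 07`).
42 38 00 00

4. sub fields op=0x10:6|rd=8:4|rs=14:4|pad=0:18 → word 42380000h → 42 38 00 00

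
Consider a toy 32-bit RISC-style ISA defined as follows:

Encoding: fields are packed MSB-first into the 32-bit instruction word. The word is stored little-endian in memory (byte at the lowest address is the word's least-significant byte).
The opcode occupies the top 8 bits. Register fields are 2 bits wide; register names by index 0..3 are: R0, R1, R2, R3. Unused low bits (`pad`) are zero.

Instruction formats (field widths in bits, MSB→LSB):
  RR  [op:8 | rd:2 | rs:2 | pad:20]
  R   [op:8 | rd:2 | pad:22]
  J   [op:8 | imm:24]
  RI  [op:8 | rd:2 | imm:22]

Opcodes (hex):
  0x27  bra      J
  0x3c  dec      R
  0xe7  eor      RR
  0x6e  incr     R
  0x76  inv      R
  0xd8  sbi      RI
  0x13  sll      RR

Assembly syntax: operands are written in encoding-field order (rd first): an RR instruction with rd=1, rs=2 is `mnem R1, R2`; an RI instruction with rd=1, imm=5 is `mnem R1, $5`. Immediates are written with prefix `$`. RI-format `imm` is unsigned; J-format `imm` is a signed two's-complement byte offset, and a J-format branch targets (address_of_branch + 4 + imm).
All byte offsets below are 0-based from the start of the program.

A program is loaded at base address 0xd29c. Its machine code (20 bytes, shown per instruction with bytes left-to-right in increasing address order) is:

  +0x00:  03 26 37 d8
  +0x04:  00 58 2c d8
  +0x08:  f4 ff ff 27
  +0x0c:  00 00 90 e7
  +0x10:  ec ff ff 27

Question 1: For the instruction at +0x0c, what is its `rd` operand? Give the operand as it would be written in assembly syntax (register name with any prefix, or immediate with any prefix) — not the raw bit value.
+0x0c: 00 00 90 e7 ⇒ word 0xe7900000 (little)
  op=0xe7900000>>24=0xe7 ⇒ eor (RR)
  rd: (w>>22)&0x3=0x2 → R2
  rs: (w>>20)&0x3=0x1 → R1

R2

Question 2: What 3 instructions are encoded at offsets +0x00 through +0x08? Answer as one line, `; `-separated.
@+00  little-endian(03 26 37 d8) = 0xd8372603
  op=0xd8372603>>24=0xd8 ⇒ sbi (RI)
  rd@[23:22]=0x0 ⇒ R0
  imm@[21:0]=0x372603 ⇒ $3614211
@+04  little-endian(00 58 2c d8) = 0xd82c5800
  op=0xd82c5800>>24=0xd8 ⇒ sbi (RI)
  rd@[23:22]=0x0 ⇒ R0
  imm@[21:0]=0x2c5800 ⇒ $2906112
@+08  little-endian(f4 ff ff 27) = 0x27fffff4
  op=0x27fffff4>>24=0x27 ⇒ bra (J)
  imm@[23:0]=0xfffff4 (s24→-12) ⇒ $-12

sbi R0, $3614211; sbi R0, $2906112; bra $-12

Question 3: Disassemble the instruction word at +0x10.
bra $-20

[10] ec ff ff 27 → 0x27ffffec
  top 8b → 0x27 → bra [J]
  imm: (w>>0)&0xffffff=0xffffec (s24→-20) → $-20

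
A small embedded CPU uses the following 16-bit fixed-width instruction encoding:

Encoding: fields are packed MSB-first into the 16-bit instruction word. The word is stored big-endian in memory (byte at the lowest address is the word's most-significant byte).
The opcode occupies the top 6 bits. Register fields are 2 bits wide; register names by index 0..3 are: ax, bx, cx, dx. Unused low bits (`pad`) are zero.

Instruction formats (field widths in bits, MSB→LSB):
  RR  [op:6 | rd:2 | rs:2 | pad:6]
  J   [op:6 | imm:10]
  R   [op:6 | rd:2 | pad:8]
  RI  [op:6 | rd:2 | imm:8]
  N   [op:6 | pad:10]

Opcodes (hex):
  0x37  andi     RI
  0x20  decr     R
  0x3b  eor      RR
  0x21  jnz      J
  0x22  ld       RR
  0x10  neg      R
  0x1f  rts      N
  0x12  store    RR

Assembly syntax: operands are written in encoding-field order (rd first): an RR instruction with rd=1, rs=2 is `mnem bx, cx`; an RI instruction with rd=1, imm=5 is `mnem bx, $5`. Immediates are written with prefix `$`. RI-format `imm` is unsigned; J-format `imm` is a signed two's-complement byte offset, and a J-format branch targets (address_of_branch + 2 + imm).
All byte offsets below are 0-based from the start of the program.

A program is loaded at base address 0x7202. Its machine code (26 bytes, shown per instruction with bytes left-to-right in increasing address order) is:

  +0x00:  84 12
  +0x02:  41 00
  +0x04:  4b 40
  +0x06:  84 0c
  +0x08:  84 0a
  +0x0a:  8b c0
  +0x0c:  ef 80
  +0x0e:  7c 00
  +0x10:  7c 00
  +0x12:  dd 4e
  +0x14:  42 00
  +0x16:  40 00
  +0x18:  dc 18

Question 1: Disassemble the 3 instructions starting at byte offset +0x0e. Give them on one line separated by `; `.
off 0x0e: read 7c 00 as big → 0x7c00
  opcode bits[15:10]=0x1f: rts/N
off 0x10: read 7c 00 as big → 0x7c00
  opcode bits[15:10]=0x1f: rts/N
off 0x12: read dd 4e as big → 0xdd4e
  opcode bits[15:10]=0x37: andi/RI
  [9:8] rd=1 = bx
  [7:0] imm=78 = $78

rts; rts; andi bx, $78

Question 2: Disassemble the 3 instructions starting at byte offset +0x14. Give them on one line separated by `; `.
off 0x14: read 42 00 as big → 0x4200
  op=0x4200>>10=0x10 ⇒ neg (R)
  rd: (w>>8)&0x3=0x2 → cx
off 0x16: read 40 00 as big → 0x4000
  op=0x4000>>10=0x10 ⇒ neg (R)
  rd: (w>>8)&0x3=0x0 → ax
off 0x18: read dc 18 as big → 0xdc18
  op=0xdc18>>10=0x37 ⇒ andi (RI)
  rd: (w>>8)&0x3=0x0 → ax
  imm: (w>>0)&0xff=0x18 → $24

neg cx; neg ax; andi ax, $24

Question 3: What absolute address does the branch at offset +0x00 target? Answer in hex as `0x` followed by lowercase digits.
@+00  big-endian(84 12) = 0x8412
  op=0x8412>>10=0x21 ⇒ jnz (J)
  [9:0] imm=18 = $18
  target = base 0x7202 + off 0x00 + 2 + imm 18 = 0x7216

0x7216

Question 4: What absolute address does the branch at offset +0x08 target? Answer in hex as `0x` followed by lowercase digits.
0x7216

@+08  big-endian(84 0a) = 0x840a
  opcode bits[15:10]=0x21: jnz/J
  imm@[9:0]=0xa ⇒ $10
  target = base 0x7202 + off 0x08 + 2 + imm 10 = 0x7216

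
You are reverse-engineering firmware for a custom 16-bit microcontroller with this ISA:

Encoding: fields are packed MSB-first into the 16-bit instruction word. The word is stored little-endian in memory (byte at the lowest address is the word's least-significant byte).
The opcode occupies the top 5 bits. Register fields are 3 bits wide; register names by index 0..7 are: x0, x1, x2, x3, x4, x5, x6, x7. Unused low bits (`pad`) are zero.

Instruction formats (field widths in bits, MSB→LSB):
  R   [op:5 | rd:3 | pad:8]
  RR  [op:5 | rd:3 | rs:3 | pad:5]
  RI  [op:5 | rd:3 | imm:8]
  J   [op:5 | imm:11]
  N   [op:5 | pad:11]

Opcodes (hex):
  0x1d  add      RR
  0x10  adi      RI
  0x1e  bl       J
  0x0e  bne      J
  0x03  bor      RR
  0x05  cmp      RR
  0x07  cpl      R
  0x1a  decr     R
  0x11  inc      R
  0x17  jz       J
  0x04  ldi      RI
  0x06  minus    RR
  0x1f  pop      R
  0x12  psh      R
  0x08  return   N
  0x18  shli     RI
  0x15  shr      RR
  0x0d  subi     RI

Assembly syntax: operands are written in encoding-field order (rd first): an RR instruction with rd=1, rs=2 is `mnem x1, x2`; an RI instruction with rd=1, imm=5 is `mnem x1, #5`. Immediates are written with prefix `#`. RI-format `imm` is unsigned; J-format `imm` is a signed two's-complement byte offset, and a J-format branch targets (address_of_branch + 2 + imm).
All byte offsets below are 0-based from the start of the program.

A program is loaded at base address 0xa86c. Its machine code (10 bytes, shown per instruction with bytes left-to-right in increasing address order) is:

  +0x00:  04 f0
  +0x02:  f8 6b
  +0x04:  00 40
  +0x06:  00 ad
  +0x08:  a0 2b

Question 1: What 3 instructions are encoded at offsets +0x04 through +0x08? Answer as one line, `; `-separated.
return; shr x5, x0; cmp x3, x5

+0x04: 00 40 ⇒ word 0x4000 (little)
  top 5b → 0x8 → return [N]
+0x06: 00 ad ⇒ word 0xad00 (little)
  top 5b → 0x15 → shr [RR]
  rd@[10:8]=0x5 ⇒ x5
  rs@[7:5]=0x0 ⇒ x0
+0x08: a0 2b ⇒ word 0x2ba0 (little)
  top 5b → 0x5 → cmp [RR]
  rd@[10:8]=0x3 ⇒ x3
  rs@[7:5]=0x5 ⇒ x5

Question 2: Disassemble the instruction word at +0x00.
bl #4

+0x00: 04 f0 ⇒ word 0xf004 (little)
  top 5b → 0x1e → bl [J]
  [10:0] imm=4 = #4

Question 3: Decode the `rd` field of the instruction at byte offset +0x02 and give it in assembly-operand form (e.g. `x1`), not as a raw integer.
off 0x02: read f8 6b as little → 0x6bf8
  op=0x6bf8>>11=0xd ⇒ subi (RI)
  [10:8] rd=3 = x3
  [7:0] imm=248 = #248

x3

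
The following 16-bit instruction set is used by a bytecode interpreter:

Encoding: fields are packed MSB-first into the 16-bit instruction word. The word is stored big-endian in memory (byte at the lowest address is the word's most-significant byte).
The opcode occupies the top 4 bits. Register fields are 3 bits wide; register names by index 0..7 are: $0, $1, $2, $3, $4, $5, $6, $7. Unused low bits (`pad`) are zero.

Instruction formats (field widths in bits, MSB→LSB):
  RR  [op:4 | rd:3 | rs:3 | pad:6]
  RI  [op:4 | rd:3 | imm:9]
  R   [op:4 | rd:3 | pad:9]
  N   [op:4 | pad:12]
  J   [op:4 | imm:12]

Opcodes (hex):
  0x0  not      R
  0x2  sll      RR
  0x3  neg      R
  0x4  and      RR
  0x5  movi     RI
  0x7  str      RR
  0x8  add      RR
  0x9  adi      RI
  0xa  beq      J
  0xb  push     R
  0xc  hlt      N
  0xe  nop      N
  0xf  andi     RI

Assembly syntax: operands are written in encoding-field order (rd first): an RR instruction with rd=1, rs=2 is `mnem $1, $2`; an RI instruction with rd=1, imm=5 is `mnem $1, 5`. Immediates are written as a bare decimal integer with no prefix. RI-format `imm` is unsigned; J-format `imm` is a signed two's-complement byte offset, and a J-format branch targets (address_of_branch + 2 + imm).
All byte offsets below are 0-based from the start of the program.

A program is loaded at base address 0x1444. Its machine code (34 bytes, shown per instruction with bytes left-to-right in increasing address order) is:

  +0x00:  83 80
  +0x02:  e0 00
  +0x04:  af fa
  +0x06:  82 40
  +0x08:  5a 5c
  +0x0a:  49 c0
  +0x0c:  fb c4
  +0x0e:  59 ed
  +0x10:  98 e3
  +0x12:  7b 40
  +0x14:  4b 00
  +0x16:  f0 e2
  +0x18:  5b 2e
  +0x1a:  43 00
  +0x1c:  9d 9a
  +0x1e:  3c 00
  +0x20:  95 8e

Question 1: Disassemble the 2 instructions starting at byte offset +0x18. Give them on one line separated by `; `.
[18] 5b 2e → 0x5b2e
  opcode bits[15:12]=0x5: movi/RI
  rd@[11:9]=0x5 ⇒ $5
  imm@[8:0]=0x12e ⇒ 302
[1a] 43 00 → 0x4300
  opcode bits[15:12]=0x4: and/RR
  rd@[11:9]=0x1 ⇒ $1
  rs@[8:6]=0x4 ⇒ $4

movi $5, 302; and $1, $4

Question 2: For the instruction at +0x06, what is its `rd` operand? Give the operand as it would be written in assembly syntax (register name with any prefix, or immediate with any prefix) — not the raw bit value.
[06] 82 40 → 0x8240
  opcode bits[15:12]=0x8: add/RR
  rd: (w>>9)&0x7=0x1 → $1
  rs: (w>>6)&0x7=0x1 → $1

$1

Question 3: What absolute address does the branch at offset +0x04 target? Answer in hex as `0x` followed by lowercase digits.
@+04  big-endian(af fa) = 0xaffa
  op=0xaffa>>12=0xa ⇒ beq (J)
  imm@[11:0]=0xffa (s12→-6) ⇒ -6
  target = base 0x1444 + off 0x04 + 2 + imm -6 = 0x1444

0x1444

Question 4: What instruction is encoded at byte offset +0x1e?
neg $6

@+1e  big-endian(3c 00) = 0x3c00
  opcode bits[15:12]=0x3: neg/R
  rd@[11:9]=0x6 ⇒ $6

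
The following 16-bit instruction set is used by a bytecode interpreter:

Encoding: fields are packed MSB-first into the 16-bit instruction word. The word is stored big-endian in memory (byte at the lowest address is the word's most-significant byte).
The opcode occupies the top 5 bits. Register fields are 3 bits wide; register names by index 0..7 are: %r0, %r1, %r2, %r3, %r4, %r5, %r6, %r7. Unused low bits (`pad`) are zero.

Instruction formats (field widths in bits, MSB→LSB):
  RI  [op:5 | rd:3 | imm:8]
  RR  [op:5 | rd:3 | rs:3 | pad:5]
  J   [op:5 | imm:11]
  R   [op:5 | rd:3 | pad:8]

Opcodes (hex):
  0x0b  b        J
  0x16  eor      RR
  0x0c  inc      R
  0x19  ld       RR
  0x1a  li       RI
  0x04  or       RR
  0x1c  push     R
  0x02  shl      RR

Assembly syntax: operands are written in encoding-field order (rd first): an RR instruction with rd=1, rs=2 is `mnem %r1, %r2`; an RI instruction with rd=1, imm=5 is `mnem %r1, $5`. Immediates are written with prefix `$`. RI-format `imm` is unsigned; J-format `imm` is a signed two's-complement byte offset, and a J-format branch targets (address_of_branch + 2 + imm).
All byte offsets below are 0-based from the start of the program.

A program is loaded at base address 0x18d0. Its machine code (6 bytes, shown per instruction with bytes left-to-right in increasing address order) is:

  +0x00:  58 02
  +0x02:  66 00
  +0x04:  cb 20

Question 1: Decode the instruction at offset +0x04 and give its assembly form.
ld %r3, %r1

off 0x04: read cb 20 as big → 0xcb20
  op=0xcb20>>11=0x19 ⇒ ld (RR)
  rd@[10:8]=0x3 ⇒ %r3
  rs@[7:5]=0x1 ⇒ %r1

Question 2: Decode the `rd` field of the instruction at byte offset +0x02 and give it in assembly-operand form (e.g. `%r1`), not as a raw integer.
@+02  big-endian(66 00) = 0x6600
  op=0x6600>>11=0xc ⇒ inc (R)
  [10:8] rd=6 = %r6

%r6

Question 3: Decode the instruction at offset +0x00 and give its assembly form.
off 0x00: read 58 02 as big → 0x5802
  opcode bits[15:11]=0xb: b/J
  imm: (w>>0)&0x7ff=0x2 → $2

b $2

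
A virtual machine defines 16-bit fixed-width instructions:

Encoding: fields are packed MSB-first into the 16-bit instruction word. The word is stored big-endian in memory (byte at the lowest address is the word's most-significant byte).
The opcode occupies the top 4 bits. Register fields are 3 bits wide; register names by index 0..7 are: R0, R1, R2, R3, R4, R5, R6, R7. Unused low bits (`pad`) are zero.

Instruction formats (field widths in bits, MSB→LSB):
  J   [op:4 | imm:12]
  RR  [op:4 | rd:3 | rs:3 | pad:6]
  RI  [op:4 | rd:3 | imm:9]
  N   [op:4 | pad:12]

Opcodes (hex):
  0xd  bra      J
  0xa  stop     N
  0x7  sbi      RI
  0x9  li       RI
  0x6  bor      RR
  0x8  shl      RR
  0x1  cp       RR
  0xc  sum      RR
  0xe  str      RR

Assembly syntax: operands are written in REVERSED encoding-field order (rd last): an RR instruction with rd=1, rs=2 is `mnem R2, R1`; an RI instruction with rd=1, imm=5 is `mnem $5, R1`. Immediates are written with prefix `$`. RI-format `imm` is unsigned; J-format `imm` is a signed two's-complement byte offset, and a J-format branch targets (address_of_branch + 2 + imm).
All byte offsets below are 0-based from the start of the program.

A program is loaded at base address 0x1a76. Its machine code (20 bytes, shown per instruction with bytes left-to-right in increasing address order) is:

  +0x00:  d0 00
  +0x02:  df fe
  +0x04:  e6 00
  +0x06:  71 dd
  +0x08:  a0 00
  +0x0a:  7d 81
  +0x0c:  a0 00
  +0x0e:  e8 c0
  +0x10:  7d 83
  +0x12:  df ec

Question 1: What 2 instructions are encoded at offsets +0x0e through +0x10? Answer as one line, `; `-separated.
+0x0e: e8 c0 ⇒ word 0xe8c0 (big)
  op=0xe8c0>>12=0xe ⇒ str (RR)
  rd: (w>>9)&0x7=0x4 → R4
  rs: (w>>6)&0x7=0x3 → R3
+0x10: 7d 83 ⇒ word 0x7d83 (big)
  op=0x7d83>>12=0x7 ⇒ sbi (RI)
  rd: (w>>9)&0x7=0x6 → R6
  imm: (w>>0)&0x1ff=0x183 → $387

str R3, R4; sbi $387, R6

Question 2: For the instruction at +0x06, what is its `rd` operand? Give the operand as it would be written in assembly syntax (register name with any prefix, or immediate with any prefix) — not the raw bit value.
R0

+0x06: 71 dd ⇒ word 0x71dd (big)
  opcode bits[15:12]=0x7: sbi/RI
  [11:9] rd=0 = R0
  [8:0] imm=477 = $477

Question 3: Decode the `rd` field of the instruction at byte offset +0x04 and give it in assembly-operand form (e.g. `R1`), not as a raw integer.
R3

off 0x04: read e6 00 as big → 0xe600
  opcode bits[15:12]=0xe: str/RR
  rd@[11:9]=0x3 ⇒ R3
  rs@[8:6]=0x0 ⇒ R0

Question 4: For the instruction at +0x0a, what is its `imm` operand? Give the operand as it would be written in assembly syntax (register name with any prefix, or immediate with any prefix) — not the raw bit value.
$385

@+0a  big-endian(7d 81) = 0x7d81
  op=0x7d81>>12=0x7 ⇒ sbi (RI)
  [11:9] rd=6 = R6
  [8:0] imm=385 = $385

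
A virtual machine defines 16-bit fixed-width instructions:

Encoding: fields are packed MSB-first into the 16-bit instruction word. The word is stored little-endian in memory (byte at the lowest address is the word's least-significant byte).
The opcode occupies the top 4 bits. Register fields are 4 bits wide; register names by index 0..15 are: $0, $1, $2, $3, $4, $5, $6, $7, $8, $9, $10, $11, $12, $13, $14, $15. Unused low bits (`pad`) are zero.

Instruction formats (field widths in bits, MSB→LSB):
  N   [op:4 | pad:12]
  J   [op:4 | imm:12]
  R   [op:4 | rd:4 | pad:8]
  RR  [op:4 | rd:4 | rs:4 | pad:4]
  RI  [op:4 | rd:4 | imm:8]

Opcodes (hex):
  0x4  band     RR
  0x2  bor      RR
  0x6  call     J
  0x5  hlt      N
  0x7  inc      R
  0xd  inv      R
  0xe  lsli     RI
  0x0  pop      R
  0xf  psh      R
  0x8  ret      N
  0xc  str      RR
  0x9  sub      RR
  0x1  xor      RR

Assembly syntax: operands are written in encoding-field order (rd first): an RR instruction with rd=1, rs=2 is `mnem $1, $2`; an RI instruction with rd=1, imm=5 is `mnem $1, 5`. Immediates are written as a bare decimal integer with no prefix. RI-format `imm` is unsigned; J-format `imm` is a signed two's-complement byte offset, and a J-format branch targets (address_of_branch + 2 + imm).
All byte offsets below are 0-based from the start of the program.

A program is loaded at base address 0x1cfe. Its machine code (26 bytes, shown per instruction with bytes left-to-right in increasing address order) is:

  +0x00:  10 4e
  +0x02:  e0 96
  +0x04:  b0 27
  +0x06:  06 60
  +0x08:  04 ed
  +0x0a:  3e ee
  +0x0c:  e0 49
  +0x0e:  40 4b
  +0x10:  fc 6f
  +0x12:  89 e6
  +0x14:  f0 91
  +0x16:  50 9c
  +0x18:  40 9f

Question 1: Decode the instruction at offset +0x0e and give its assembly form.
[0e] 40 4b → 0x4b40
  opcode bits[15:12]=0x4: band/RR
  [11:8] rd=11 = $11
  [7:4] rs=4 = $4

band $11, $4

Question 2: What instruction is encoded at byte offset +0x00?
band $14, $1

[00] 10 4e → 0x4e10
  opcode bits[15:12]=0x4: band/RR
  [11:8] rd=14 = $14
  [7:4] rs=1 = $1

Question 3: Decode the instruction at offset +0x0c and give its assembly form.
off 0x0c: read e0 49 as little → 0x49e0
  top 4b → 0x4 → band [RR]
  [11:8] rd=9 = $9
  [7:4] rs=14 = $14

band $9, $14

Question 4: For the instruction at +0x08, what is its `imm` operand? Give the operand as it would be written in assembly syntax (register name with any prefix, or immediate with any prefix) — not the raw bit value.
+0x08: 04 ed ⇒ word 0xed04 (little)
  op=0xed04>>12=0xe ⇒ lsli (RI)
  rd: (w>>8)&0xf=0xd → $13
  imm: (w>>0)&0xff=0x4 → 4

4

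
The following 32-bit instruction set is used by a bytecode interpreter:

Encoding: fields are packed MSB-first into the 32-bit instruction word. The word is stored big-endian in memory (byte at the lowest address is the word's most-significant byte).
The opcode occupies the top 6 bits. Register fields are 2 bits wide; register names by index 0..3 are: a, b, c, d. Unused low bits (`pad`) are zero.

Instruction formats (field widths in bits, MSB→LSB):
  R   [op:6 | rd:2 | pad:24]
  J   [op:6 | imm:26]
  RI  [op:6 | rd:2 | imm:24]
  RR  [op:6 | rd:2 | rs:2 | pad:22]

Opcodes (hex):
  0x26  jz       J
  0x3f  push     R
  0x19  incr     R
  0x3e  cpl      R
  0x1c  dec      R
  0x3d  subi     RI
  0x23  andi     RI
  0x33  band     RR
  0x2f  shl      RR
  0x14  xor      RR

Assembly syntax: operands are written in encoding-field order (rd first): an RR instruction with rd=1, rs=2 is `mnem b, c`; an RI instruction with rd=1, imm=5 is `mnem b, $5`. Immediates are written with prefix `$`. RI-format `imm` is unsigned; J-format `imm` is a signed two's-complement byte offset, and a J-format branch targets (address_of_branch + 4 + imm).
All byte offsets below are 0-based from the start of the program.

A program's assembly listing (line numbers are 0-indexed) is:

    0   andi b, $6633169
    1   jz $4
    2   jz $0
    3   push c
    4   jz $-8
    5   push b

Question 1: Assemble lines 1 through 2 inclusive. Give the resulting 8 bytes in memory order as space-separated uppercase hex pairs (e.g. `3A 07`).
98 00 00 04 98 00 00 00

line 1 (jz): pack op=0x26:6|imm=4:26 = 0x98000004; big→ 98 00 00 04
line 2 (jz): pack op=0x26:6|imm=0:26 = 0x98000000; big→ 98 00 00 00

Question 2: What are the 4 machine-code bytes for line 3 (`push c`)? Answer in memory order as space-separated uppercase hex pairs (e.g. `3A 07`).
3. push fields op=0x3f:6|rd=2:2|pad=0:24 → word fe000000h → fe 00 00 00

FE 00 00 00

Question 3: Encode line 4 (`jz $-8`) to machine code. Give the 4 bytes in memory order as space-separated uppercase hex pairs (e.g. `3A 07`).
9B FF FF F8

L4: jz op=0x26:6|imm=-8:26 ⇒ 0x9bfffff8 ⇒ big 9b ff ff f8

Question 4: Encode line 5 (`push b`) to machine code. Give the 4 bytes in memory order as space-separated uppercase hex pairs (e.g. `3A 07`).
5. push fields op=0x3f:6|rd=1:2|pad=0:24 → word fd000000h → fd 00 00 00

FD 00 00 00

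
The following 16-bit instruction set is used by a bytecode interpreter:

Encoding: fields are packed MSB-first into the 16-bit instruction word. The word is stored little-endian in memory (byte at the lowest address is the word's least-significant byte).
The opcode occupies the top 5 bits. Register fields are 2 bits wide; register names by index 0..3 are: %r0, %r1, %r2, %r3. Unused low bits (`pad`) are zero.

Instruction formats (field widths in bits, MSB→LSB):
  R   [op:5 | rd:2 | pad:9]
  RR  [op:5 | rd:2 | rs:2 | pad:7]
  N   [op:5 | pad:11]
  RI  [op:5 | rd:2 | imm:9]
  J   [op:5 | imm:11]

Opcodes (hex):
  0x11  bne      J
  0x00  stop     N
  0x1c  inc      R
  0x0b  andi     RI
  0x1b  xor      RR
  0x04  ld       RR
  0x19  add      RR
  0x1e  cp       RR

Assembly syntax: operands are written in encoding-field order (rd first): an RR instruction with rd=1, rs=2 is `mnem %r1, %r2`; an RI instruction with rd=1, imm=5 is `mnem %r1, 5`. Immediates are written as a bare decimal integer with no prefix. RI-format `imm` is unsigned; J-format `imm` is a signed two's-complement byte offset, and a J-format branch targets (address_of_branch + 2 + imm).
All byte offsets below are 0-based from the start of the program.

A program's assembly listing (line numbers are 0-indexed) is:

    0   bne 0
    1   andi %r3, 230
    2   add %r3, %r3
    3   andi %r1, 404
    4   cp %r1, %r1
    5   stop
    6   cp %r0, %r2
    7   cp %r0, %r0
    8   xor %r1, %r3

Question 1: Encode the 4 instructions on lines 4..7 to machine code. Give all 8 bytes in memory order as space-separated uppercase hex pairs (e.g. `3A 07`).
line 4 (cp): pack op=0x1e:5|rd=1:2|rs=1:2|pad=0:7 = 0xf280; little→ 80 f2
line 5 (stop): pack op=0x0:5|pad=0:11 = 0x0000; little→ 00 00
line 6 (cp): pack op=0x1e:5|rd=0:2|rs=2:2|pad=0:7 = 0xf100; little→ 00 f1
line 7 (cp): pack op=0x1e:5|rd=0:2|rs=0:2|pad=0:7 = 0xf000; little→ 00 f0

80 F2 00 00 00 F1 00 F0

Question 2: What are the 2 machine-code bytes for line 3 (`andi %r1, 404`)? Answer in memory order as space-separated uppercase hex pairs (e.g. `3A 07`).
94 5B

3. andi fields op=0xb:5|rd=1:2|imm=404:9 → word 5b94h → 94 5b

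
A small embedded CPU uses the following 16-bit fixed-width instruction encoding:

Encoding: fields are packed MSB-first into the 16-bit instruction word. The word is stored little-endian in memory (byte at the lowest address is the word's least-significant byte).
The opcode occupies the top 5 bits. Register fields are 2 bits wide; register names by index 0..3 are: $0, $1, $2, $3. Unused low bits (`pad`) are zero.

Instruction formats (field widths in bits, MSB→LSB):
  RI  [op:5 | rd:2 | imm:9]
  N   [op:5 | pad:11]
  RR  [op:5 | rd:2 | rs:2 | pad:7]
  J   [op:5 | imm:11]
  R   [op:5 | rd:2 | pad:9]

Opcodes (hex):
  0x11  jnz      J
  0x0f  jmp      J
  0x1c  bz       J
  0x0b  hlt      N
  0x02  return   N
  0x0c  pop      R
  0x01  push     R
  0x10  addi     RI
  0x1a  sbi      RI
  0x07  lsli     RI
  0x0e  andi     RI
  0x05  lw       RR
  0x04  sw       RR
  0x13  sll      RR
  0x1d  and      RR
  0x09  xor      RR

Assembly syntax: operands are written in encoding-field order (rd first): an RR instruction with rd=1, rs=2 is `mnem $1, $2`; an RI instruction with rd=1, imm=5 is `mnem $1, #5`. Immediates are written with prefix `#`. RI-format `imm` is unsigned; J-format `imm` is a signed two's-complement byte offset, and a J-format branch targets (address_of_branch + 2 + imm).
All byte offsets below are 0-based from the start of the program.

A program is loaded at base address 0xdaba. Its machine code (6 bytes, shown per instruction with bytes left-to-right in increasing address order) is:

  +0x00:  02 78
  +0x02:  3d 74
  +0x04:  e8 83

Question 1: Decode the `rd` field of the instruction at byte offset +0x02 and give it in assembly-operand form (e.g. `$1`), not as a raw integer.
$2

off 0x02: read 3d 74 as little → 0x743d
  op=0x743d>>11=0xe ⇒ andi (RI)
  rd: (w>>9)&0x3=0x2 → $2
  imm: (w>>0)&0x1ff=0x3d → #61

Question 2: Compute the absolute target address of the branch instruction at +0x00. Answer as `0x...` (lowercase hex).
@+00  little-endian(02 78) = 0x7802
  top 5b → 0xf → jmp [J]
  imm@[10:0]=0x2 ⇒ #2
  target = base 0xdaba + off 0x00 + 2 + imm 2 = 0xdabe

0xdabe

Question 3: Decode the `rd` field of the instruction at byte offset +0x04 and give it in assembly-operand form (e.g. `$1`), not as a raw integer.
@+04  little-endian(e8 83) = 0x83e8
  opcode bits[15:11]=0x10: addi/RI
  rd: (w>>9)&0x3=0x1 → $1
  imm: (w>>0)&0x1ff=0x1e8 → #488

$1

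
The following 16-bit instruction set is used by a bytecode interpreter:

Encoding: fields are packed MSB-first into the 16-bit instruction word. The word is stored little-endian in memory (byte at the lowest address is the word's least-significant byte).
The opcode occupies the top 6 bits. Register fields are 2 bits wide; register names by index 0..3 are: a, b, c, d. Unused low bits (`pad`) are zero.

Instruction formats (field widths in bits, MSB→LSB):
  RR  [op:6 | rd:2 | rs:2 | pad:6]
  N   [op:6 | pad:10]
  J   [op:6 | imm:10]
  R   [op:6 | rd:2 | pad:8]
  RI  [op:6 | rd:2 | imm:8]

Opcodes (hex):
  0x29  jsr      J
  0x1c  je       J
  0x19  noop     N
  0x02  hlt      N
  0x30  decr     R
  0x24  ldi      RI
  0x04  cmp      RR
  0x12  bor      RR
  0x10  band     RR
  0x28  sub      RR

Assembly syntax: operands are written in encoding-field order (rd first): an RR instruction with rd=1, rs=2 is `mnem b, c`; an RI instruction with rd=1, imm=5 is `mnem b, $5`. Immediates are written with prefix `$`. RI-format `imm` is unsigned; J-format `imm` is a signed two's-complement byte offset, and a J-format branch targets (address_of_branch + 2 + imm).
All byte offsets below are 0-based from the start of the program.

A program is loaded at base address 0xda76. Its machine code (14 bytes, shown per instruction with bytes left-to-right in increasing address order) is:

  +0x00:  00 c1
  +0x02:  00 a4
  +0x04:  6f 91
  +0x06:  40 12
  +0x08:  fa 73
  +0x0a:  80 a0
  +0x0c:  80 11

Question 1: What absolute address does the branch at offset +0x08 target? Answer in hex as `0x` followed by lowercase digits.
0xda7a

off 0x08: read fa 73 as little → 0x73fa
  op=0x73fa>>10=0x1c ⇒ je (J)
  imm: (w>>0)&0x3ff=0x3fa (s10→-6) → $-6
  target = base 0xda76 + off 0x08 + 2 + imm -6 = 0xda7a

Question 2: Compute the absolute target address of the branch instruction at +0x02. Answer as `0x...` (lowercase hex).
off 0x02: read 00 a4 as little → 0xa400
  top 6b → 0x29 → jsr [J]
  imm: (w>>0)&0x3ff=0x0 → $0
  target = base 0xda76 + off 0x02 + 2 + imm 0 = 0xda7a

0xda7a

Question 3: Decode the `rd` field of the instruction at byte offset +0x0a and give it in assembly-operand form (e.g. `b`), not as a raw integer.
a

@+0a  little-endian(80 a0) = 0xa080
  top 6b → 0x28 → sub [RR]
  rd@[9:8]=0x0 ⇒ a
  rs@[7:6]=0x2 ⇒ c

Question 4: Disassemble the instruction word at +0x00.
decr b

@+00  little-endian(00 c1) = 0xc100
  top 6b → 0x30 → decr [R]
  rd@[9:8]=0x1 ⇒ b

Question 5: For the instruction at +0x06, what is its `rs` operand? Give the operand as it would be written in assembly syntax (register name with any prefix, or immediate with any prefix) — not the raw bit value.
b

off 0x06: read 40 12 as little → 0x1240
  top 6b → 0x4 → cmp [RR]
  rd: (w>>8)&0x3=0x2 → c
  rs: (w>>6)&0x3=0x1 → b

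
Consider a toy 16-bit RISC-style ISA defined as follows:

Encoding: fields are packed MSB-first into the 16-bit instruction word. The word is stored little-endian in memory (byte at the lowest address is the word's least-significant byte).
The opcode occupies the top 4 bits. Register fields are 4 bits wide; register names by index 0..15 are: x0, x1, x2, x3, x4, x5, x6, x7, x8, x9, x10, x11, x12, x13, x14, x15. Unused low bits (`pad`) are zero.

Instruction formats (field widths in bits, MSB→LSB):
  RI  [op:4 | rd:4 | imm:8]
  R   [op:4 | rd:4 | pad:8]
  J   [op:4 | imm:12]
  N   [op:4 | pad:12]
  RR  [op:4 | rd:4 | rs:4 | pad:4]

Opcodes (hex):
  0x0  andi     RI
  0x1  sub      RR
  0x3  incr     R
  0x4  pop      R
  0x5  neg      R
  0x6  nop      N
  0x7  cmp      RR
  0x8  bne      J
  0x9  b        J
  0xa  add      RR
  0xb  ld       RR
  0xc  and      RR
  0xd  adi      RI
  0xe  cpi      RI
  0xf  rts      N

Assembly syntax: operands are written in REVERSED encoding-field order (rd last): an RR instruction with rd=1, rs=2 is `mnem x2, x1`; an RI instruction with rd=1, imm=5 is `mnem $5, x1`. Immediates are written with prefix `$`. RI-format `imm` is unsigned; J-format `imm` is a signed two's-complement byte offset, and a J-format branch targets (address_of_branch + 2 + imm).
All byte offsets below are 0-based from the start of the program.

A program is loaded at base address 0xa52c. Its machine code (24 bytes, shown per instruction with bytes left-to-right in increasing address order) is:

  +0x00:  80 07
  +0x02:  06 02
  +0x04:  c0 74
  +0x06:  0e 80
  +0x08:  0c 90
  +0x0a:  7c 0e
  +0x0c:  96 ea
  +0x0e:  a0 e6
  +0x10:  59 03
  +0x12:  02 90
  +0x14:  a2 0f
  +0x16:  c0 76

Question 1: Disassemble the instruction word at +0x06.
bne $14

+0x06: 0e 80 ⇒ word 0x800e (little)
  op=0x800e>>12=0x8 ⇒ bne (J)
  imm: (w>>0)&0xfff=0xe → $14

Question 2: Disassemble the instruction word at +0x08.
b $12

[08] 0c 90 → 0x900c
  opcode bits[15:12]=0x9: b/J
  imm: (w>>0)&0xfff=0xc → $12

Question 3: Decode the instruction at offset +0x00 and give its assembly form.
andi $128, x7

[00] 80 07 → 0x0780
  opcode bits[15:12]=0x0: andi/RI
  [11:8] rd=7 = x7
  [7:0] imm=128 = $128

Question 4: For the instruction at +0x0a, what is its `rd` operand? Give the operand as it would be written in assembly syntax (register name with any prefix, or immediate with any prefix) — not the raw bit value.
[0a] 7c 0e → 0x0e7c
  opcode bits[15:12]=0x0: andi/RI
  rd@[11:8]=0xe ⇒ x14
  imm@[7:0]=0x7c ⇒ $124

x14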